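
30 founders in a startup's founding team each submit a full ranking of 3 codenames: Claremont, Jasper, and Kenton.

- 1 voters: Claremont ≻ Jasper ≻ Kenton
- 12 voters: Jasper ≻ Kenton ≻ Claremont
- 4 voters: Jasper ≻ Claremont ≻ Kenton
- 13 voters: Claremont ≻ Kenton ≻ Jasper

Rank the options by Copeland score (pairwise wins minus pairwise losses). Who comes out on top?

Jasper

Pairwise results:
  Claremont vs Jasper: Jasper wins 16–14.
  Claremont vs Kenton: Claremont wins 18–12.
  Jasper vs Kenton: Jasper wins 17–13.
Copeland scores (wins − losses):
  Claremont: 1 − 1 = 0
  Jasper: 2 − 0 = 2
  Kenton: 0 − 2 = -2
Jasper has the best Copeland score.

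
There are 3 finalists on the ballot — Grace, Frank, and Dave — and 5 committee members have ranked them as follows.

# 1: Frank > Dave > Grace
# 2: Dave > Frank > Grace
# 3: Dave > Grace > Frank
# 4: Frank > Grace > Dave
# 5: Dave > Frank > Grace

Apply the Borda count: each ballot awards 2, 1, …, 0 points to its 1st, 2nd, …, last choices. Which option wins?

Borda scores:
  Grace: 0 + 0 + 1 + 1 + 0 = 2
  Frank: 2 + 1 + 0 + 2 + 1 = 6
  Dave: 1 + 2 + 2 + 0 + 2 = 7
Dave has the highest total.

Dave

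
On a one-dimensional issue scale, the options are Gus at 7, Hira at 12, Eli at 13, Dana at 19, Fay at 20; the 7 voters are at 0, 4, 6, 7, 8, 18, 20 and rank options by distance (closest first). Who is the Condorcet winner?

Gus

With single-peaked preferences on a line, the Condorcet winner is the candidate closest to the median voter.
The median voter (position 7) is closest to Gus at 7.
Check: Gus vs Fay — voters closer to Gus: 5 of 7.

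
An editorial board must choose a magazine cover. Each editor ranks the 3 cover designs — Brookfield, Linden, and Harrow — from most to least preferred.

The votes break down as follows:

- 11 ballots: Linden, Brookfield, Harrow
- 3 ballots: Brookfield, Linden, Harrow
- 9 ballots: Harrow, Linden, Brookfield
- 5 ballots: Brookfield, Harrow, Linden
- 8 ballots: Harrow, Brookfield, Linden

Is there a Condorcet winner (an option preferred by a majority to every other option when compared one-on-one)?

No

Head-to-head results (36 voters total):
Brookfield vs Linden: Linden wins 20–16.
Brookfield vs Harrow: Brookfield wins 19–17.
Linden vs Harrow: Harrow wins 22–14.
No candidate beats all others: Brookfield beats Harrow beats Linden beats Brookfield, a majority cycle.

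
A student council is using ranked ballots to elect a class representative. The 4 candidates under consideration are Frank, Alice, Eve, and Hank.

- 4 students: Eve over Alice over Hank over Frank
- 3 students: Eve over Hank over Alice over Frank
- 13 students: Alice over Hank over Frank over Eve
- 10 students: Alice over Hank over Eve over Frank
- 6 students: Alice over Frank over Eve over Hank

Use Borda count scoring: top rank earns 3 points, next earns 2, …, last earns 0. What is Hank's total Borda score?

Borda scores:
  Frank: 4·0 + 3·0 + 13·1 + 10·0 + 6·2 = 25
  Alice: 4·2 + 3·1 + 13·3 + 10·3 + 6·3 = 98
  Eve: 4·3 + 3·3 + 13·0 + 10·1 + 6·1 = 37
  Hank: 4·1 + 3·2 + 13·2 + 10·2 + 6·0 = 56

56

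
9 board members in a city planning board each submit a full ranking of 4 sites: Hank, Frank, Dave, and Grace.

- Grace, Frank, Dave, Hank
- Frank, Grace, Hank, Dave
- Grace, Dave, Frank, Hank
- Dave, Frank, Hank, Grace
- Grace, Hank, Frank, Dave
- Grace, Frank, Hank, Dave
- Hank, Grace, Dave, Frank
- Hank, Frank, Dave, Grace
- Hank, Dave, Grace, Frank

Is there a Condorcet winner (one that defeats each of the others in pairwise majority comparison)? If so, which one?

Head-to-head results (9 voters total):
Hank vs Frank: Frank wins 5–4.
Hank vs Dave: Hank wins 6–3.
Hank vs Grace: Grace wins 5–4.
Frank vs Dave: Frank wins 5–4.
Frank vs Grace: Grace wins 6–3.
Dave vs Grace: Grace wins 6–3.
Grace beats each rival — Hank (5–4), Frank (6–3), Dave (6–3) — so Grace is the Condorcet winner.

Grace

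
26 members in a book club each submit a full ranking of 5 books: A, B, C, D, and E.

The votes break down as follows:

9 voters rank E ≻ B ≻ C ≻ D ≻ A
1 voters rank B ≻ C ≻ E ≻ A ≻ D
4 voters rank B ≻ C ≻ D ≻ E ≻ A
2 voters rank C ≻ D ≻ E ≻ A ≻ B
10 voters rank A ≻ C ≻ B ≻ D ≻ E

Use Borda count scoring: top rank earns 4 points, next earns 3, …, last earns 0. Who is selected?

C

Borda scores:
  A: 9·0 + 1 + 4·0 + 2·1 + 10·4 = 43
  B: 9·3 + 4 + 4·4 + 2·0 + 10·2 = 67
  C: 9·2 + 3 + 4·3 + 2·4 + 10·3 = 71
  D: 9·1 + 0 + 4·2 + 2·3 + 10·1 = 33
  E: 9·4 + 2 + 4·1 + 2·2 + 10·0 = 46
C has the highest total.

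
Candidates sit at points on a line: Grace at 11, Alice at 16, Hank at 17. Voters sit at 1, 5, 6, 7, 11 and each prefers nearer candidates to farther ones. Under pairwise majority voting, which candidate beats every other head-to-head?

With single-peaked preferences on a line, the Condorcet winner is the candidate closest to the median voter.
The median voter (position 6) is closest to Grace at 11.
Check: Grace vs Hank — voters closer to Grace: 5 of 5.

Grace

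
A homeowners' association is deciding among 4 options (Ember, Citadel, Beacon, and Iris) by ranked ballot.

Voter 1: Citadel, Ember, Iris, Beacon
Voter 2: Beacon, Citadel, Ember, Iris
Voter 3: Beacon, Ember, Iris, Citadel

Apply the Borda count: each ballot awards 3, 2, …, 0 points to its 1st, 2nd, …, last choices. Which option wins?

Beacon

Borda scores:
  Ember: 2 + 1 + 2 = 5
  Citadel: 3 + 2 + 0 = 5
  Beacon: 0 + 3 + 3 = 6
  Iris: 1 + 0 + 1 = 2
Beacon has the highest total.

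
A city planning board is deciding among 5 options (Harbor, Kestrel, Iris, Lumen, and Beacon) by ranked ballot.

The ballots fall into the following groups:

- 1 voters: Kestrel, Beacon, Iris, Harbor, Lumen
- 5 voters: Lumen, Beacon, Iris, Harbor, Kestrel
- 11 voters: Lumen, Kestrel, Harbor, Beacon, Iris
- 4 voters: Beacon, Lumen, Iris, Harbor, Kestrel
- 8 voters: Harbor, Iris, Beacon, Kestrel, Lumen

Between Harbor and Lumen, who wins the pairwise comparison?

Lumen

Ballots ranking Harbor above Lumen: 1+8 = 9.
Ballots ranking Lumen above Harbor: 5+11+4 = 20.
Lumen wins the head-to-head, 20–9.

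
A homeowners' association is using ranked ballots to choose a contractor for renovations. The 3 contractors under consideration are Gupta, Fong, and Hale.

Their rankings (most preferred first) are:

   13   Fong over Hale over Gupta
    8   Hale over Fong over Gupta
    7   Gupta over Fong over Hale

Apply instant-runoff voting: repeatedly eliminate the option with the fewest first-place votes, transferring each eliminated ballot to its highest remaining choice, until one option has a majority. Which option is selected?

Fong

Round 1: Fong 13, Hale 8, Gupta 7. Gupta has the fewest and is eliminated.
Round 2: Fong 20, Hale 8. Fong has a majority.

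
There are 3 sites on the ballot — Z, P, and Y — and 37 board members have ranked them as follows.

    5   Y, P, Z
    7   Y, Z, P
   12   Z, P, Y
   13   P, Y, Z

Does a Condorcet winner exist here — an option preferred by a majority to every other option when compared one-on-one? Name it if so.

Head-to-head results (37 voters total):
Z vs P: Z wins 19–18.
Z vs Y: Y wins 25–12.
P vs Y: P wins 25–12.
No candidate beats all others: Z beats P beats Y beats Z, a majority cycle.

None — there is no Condorcet winner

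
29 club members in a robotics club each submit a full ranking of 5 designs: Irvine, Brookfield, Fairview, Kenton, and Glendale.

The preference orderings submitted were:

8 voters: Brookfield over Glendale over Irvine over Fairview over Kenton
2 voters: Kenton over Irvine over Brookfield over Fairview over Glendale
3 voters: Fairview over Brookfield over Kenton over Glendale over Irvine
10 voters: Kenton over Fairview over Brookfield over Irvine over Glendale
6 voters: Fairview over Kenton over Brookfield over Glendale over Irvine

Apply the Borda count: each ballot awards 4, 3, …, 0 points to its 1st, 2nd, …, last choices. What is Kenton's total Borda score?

72

Borda scores:
  Irvine: 8·2 + 2·3 + 3·0 + 10·1 + 6·0 = 32
  Brookfield: 8·4 + 2·2 + 3·3 + 10·2 + 6·2 = 77
  Fairview: 8·1 + 2·1 + 3·4 + 10·3 + 6·4 = 76
  Kenton: 8·0 + 2·4 + 3·2 + 10·4 + 6·3 = 72
  Glendale: 8·3 + 2·0 + 3·1 + 10·0 + 6·1 = 33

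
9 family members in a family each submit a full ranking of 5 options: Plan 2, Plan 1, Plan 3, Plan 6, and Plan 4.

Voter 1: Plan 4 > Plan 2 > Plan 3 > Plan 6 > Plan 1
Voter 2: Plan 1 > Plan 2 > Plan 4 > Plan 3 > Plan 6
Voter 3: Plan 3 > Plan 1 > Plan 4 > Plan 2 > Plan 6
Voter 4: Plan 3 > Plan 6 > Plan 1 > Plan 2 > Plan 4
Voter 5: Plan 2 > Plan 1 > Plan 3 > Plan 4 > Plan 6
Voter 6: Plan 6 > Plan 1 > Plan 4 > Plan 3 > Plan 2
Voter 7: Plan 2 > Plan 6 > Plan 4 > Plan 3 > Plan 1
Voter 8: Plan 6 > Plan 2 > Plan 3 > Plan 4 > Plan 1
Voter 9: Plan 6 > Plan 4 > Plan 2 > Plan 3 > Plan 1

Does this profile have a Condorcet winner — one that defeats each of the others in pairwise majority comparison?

Head-to-head results (9 voters total):
Plan 2 vs Plan 1: Plan 2 wins 5–4.
Plan 2 vs Plan 3: Plan 2 wins 6–3.
Plan 2 vs Plan 6: Plan 2 wins 5–4.
Plan 2 vs Plan 4: Plan 2 wins 5–4.
Plan 1 vs Plan 3: Plan 3 wins 6–3.
Plan 1 vs Plan 6: Plan 6 wins 6–3.
Plan 1 vs Plan 4: Plan 1 wins 5–4.
Plan 3 vs Plan 6: Plan 3 wins 5–4.
Plan 3 vs Plan 4: Plan 4 wins 5–4.
Plan 6 vs Plan 4: Plan 6 wins 5–4.
Plan 2 beats each rival — Plan 1 (5–4), Plan 3 (6–3), Plan 6 (5–4), Plan 4 (5–4) — so Plan 2 is the Condorcet winner.

Yes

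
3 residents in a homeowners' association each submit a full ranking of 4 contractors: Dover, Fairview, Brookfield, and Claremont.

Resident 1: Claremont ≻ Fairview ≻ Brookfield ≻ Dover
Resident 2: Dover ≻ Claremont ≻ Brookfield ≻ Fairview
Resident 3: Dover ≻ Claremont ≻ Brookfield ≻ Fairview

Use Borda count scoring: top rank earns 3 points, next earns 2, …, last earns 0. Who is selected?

Borda scores:
  Dover: 0 + 3 + 3 = 6
  Fairview: 2 + 0 + 0 = 2
  Brookfield: 1 + 1 + 1 = 3
  Claremont: 3 + 2 + 2 = 7
Claremont has the highest total.

Claremont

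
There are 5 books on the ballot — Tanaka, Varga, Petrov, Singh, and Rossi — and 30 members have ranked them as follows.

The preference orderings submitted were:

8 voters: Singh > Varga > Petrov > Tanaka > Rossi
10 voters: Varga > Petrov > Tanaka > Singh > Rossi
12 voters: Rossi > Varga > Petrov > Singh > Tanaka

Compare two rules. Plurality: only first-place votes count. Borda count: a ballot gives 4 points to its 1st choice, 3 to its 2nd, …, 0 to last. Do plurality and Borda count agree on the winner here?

Plurality first-place counts: Tanaka 0, Varga 10, Petrov 0, Singh 8, Rossi 12 → Rossi.
Borda totals: Tanaka 28, Varga 100, Petrov 70, Singh 54, Rossi 48 → Varga.
The two rules disagree: plurality picks Rossi, Borda picks Varga.

No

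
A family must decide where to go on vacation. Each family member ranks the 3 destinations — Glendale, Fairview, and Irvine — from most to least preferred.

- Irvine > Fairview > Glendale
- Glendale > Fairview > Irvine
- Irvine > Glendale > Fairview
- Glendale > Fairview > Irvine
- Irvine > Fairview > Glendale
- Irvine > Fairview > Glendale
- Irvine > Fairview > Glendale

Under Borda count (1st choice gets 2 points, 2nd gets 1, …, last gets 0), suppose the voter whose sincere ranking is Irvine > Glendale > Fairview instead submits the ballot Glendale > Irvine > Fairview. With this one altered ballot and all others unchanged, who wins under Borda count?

Borda totals with the altered ballot: Glendale 6, Fairview 6, Irvine 9.
The winner is unchanged: still Irvine.

Irvine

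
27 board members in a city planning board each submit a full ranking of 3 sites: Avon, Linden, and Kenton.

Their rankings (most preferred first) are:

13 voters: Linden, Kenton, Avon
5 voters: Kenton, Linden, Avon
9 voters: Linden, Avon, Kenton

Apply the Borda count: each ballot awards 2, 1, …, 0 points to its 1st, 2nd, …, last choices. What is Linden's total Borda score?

49

Borda scores:
  Avon: 13·0 + 5·0 + 9·1 = 9
  Linden: 13·2 + 5·1 + 9·2 = 49
  Kenton: 13·1 + 5·2 + 9·0 = 23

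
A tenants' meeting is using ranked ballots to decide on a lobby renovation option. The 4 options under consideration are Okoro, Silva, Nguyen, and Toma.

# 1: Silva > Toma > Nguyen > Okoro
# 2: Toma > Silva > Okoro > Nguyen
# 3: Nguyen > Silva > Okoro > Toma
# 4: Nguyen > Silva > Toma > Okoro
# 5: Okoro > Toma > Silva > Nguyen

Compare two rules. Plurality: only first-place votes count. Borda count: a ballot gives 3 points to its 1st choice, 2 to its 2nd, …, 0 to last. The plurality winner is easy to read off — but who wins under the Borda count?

Silva

Plurality first-place counts: Okoro 1, Silva 1, Nguyen 2, Toma 1 → Nguyen.
Borda totals: Okoro 5, Silva 10, Nguyen 7, Toma 8 → Silva.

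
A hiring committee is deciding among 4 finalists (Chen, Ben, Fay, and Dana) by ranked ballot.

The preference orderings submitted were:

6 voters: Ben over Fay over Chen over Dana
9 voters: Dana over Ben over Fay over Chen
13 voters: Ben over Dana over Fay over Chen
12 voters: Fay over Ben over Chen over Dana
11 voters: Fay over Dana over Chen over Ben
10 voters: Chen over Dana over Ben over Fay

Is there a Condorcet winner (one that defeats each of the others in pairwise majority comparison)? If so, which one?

Ben

Head-to-head results (61 voters total):
Chen vs Ben: Ben wins 40–21.
Chen vs Fay: Fay wins 51–10.
Chen vs Dana: Dana wins 33–28.
Ben vs Fay: Ben wins 38–23.
Ben vs Dana: Ben wins 31–30.
Fay vs Dana: Dana wins 32–29.
Ben beats each rival — Chen (40–21), Fay (38–23), Dana (31–30) — so Ben is the Condorcet winner.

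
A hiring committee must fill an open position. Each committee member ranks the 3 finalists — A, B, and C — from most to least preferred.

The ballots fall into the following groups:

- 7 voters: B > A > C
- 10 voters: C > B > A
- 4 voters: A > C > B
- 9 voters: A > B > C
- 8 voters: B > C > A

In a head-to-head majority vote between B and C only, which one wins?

Ballots ranking B above C: 7+9+8 = 24.
Ballots ranking C above B: 10+4 = 14.
B wins the head-to-head, 24–14.

B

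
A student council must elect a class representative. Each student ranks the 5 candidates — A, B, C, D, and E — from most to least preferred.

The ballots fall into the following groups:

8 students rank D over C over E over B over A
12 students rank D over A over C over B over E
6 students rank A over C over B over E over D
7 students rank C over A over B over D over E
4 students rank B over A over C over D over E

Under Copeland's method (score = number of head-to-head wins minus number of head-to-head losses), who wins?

Pairwise results:
  A vs B: A wins 25–12.
  A vs C: A wins 22–15.
  A vs D: D wins 20–17.
  A vs E: A wins 29–8.
  B vs C: C wins 33–4.
  B vs D: D wins 20–17.
  B vs E: B wins 29–8.
  C vs D: D wins 20–17.
  C vs E: C wins 37–0.
  D vs E: D wins 31–6.
Copeland scores (wins − losses):
  A: 3 − 1 = 2
  B: 1 − 3 = -2
  C: 2 − 2 = 0
  D: 4 − 0 = 4
  E: 0 − 4 = -4
D has the best Copeland score.

D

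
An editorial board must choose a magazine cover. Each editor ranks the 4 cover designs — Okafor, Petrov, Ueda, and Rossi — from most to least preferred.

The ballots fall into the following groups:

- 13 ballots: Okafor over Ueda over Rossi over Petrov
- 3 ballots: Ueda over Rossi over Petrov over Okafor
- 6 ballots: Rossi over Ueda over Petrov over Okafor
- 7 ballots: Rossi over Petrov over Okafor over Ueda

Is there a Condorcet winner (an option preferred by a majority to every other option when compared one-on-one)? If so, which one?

None — there is no Condorcet winner

Head-to-head results (29 voters total):
Okafor vs Petrov: Petrov wins 16–13.
Okafor vs Ueda: Okafor wins 20–9.
Okafor vs Rossi: Rossi wins 16–13.
Petrov vs Ueda: Ueda wins 22–7.
Petrov vs Rossi: Rossi wins 29–0.
Ueda vs Rossi: Ueda wins 16–13.
No candidate beats all others: Okafor beats Ueda beats Petrov beats Okafor, a majority cycle.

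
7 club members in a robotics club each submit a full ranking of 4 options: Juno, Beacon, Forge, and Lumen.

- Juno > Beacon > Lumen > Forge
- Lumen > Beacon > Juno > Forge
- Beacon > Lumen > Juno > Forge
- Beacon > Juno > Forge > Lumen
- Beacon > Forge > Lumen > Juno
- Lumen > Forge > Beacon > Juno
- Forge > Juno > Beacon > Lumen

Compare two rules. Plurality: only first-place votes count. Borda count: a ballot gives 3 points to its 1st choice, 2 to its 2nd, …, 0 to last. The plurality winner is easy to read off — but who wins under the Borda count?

Plurality first-place counts: Juno 1, Beacon 3, Forge 1, Lumen 2 → Beacon.
Borda totals: Juno 9, Beacon 15, Forge 8, Lumen 10 → Beacon.

Beacon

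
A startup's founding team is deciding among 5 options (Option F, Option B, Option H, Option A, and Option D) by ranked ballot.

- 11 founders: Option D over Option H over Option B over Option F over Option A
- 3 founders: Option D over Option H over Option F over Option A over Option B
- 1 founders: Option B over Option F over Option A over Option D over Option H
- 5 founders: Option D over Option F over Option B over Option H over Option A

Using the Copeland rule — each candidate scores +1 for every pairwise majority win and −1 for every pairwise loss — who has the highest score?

Pairwise results:
  Option F vs Option B: Option B wins 12–8.
  Option F vs Option H: Option H wins 14–6.
  Option F vs Option A: Option F wins 20–0.
  Option F vs Option D: Option D wins 19–1.
  Option B vs Option H: Option H wins 14–6.
  Option B vs Option A: Option B wins 17–3.
  Option B vs Option D: Option D wins 19–1.
  Option H vs Option A: Option H wins 19–1.
  Option H vs Option D: Option D wins 20–0.
  Option A vs Option D: Option D wins 19–1.
Copeland scores (wins − losses):
  Option F: 1 − 3 = -2
  Option B: 2 − 2 = 0
  Option H: 3 − 1 = 2
  Option A: 0 − 4 = -4
  Option D: 4 − 0 = 4
Option D has the best Copeland score.

Option D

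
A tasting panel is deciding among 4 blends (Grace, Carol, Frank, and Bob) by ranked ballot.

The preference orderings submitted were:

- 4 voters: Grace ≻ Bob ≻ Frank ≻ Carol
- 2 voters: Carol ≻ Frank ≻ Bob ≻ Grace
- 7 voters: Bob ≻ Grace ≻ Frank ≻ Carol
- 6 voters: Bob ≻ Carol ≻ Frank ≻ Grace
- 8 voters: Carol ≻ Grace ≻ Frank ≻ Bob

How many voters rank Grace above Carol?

11

Ballots ranking Grace above Carol: 4+7 = 11.
Ballots ranking Carol above Grace: 2+6+8 = 16.
So 11 of 27 voters prefer Grace to Carol.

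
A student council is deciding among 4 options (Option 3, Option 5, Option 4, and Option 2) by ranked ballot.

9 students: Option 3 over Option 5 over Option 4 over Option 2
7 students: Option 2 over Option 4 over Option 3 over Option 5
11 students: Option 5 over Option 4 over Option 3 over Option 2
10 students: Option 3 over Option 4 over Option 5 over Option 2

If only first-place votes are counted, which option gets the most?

First-place vote totals:
  Option 3: 19
  Option 5: 11
  Option 4: 0
  Option 2: 7
Option 3 has the most first-place votes.

Option 3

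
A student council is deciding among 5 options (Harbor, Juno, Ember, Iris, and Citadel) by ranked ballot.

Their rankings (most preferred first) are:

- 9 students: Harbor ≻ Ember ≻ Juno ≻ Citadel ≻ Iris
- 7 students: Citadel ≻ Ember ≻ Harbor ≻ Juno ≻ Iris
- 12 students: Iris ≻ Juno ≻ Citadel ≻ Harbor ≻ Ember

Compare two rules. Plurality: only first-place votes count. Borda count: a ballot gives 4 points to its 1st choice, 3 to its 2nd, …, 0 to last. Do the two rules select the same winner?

Plurality first-place counts: Harbor 9, Juno 0, Ember 0, Iris 12, Citadel 7 → Iris.
Borda totals: Harbor 62, Juno 61, Ember 48, Iris 48, Citadel 61 → Harbor.
The two rules disagree: plurality picks Iris, Borda picks Harbor.

No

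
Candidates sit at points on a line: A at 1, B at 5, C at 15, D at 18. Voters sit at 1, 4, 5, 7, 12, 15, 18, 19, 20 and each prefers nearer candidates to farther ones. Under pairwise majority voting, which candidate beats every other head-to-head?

C

With single-peaked preferences on a line, the Condorcet winner is the candidate closest to the median voter.
The median voter (position 12) is closest to C at 15.
Check: C vs D — voters closer to C: 6 of 9.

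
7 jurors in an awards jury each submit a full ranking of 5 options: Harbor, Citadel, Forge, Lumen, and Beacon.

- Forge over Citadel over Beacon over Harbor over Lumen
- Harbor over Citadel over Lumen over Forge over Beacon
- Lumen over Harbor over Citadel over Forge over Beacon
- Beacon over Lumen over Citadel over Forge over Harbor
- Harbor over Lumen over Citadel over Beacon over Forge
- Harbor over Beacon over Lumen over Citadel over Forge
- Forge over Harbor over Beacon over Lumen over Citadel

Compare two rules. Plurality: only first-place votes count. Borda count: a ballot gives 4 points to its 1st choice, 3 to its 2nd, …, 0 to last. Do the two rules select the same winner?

Plurality first-place counts: Harbor 3, Citadel 0, Forge 2, Lumen 1, Beacon 1 → Harbor.
Borda totals: Harbor 19, Citadel 13, Forge 11, Lumen 15, Beacon 12 → Harbor.
The two rules agree on Harbor.

Yes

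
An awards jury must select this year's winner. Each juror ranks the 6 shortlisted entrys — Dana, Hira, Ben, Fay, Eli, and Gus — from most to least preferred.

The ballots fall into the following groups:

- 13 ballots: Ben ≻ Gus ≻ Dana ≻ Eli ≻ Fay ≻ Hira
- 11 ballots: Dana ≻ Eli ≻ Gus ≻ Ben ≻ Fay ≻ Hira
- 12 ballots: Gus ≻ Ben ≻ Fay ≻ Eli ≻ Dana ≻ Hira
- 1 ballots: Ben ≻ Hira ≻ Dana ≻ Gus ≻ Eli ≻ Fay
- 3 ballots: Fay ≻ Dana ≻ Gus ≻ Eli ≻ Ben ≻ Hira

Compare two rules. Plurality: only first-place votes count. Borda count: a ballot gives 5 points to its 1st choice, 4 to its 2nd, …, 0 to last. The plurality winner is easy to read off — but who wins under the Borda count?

Gus

Plurality first-place counts: Dana 11, Hira 0, Ben 14, Fay 3, Eli 0, Gus 12 → Ben.
Borda totals: Dana 121, Hira 4, Ben 143, Fay 75, Eli 101, Gus 156 → Gus.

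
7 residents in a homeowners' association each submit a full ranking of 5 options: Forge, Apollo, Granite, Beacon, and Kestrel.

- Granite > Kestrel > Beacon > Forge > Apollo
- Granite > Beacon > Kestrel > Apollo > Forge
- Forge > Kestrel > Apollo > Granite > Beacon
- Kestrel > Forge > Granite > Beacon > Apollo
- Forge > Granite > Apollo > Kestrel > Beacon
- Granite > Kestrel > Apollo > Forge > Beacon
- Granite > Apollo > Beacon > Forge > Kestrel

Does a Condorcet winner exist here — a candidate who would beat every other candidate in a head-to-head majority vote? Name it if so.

Head-to-head results (7 voters total):
Forge vs Apollo: Forge wins 4–3.
Forge vs Granite: Granite wins 4–3.
Forge vs Beacon: Forge wins 4–3.
Forge vs Kestrel: Kestrel wins 4–3.
Apollo vs Granite: Granite wins 6–1.
Apollo vs Beacon: Apollo wins 4–3.
Apollo vs Kestrel: Kestrel wins 5–2.
Granite vs Beacon: Granite wins 7–0.
Granite vs Kestrel: Granite wins 5–2.
Beacon vs Kestrel: Kestrel wins 5–2.
Granite beats each rival — Forge (4–3), Apollo (6–1), Beacon (7–0), Kestrel (5–2) — so Granite is the Condorcet winner.

Granite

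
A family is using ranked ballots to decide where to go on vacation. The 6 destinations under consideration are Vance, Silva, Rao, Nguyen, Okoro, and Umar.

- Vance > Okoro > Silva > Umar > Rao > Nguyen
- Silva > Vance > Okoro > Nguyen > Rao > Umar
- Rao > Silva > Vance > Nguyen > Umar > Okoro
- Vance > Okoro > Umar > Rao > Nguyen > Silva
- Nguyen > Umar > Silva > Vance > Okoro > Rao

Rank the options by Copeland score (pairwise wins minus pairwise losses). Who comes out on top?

Silva

Pairwise results:
  Vance vs Silva: Silva wins 3–2.
  Vance vs Rao: Vance wins 4–1.
  Vance vs Nguyen: Vance wins 4–1.
  Vance vs Okoro: Vance wins 5–0.
  Vance vs Umar: Vance wins 4–1.
  Silva vs Rao: Silva wins 3–2.
  Silva vs Nguyen: Silva wins 3–2.
  Silva vs Okoro: Silva wins 3–2.
  Silva vs Umar: Silva wins 3–2.
  Rao vs Nguyen: Rao wins 3–2.
  Rao vs Okoro: Okoro wins 4–1.
  Rao vs Umar: Umar wins 3–2.
  Nguyen vs Okoro: Okoro wins 3–2.
  Nguyen vs Umar: Nguyen wins 3–2.
  Okoro vs Umar: Okoro wins 3–2.
Copeland scores (wins − losses):
  Vance: 4 − 1 = 3
  Silva: 5 − 0 = 5
  Rao: 1 − 4 = -3
  Nguyen: 1 − 4 = -3
  Okoro: 3 − 2 = 1
  Umar: 1 − 4 = -3
Silva has the best Copeland score.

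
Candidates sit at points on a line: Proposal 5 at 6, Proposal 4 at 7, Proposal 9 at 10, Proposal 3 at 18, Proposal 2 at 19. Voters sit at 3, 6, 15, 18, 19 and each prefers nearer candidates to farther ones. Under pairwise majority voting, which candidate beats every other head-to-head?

With single-peaked preferences on a line, the Condorcet winner is the candidate closest to the median voter.
The median voter (position 15) is closest to Proposal 3 at 18.
Check: Proposal 3 vs Proposal 9 — voters closer to Proposal 3: 3 of 5.

Proposal 3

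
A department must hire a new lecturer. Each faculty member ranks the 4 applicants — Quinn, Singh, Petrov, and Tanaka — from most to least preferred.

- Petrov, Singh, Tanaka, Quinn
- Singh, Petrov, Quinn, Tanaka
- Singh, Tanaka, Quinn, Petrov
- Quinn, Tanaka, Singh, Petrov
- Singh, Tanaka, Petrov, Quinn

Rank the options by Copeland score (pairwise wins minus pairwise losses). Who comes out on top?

Pairwise results:
  Quinn vs Singh: Singh wins 4–1.
  Quinn vs Petrov: Petrov wins 3–2.
  Quinn vs Tanaka: Tanaka wins 3–2.
  Singh vs Petrov: Singh wins 4–1.
  Singh vs Tanaka: Singh wins 4–1.
  Petrov vs Tanaka: Tanaka wins 3–2.
Copeland scores (wins − losses):
  Quinn: 0 − 3 = -3
  Singh: 3 − 0 = 3
  Petrov: 1 − 2 = -1
  Tanaka: 2 − 1 = 1
Singh has the best Copeland score.

Singh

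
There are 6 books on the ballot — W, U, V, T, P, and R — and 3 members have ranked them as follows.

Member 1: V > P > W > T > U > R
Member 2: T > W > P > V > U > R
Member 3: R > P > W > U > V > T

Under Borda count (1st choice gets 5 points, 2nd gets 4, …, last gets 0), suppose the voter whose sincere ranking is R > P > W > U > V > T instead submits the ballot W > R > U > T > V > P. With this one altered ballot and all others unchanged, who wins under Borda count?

Borda totals with the altered ballot: W 12, U 5, V 8, T 9, P 7, R 4.
The switch changes the winner from P to W.

W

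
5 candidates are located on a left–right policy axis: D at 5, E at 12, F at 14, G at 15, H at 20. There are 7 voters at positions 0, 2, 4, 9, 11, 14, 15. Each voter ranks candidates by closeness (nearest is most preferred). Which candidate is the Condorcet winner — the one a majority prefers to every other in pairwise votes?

With single-peaked preferences on a line, the Condorcet winner is the candidate closest to the median voter.
The median voter (position 9) is closest to E at 12.
Check: E vs F — voters closer to E: 5 of 7.

E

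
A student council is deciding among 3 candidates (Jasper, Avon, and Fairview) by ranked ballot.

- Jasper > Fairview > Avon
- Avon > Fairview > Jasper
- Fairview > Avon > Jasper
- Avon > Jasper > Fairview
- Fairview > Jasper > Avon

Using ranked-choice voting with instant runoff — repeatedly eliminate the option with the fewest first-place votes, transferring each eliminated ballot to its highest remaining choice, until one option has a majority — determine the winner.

Fairview

Round 1: Avon 2, Fairview 2, Jasper 1. Jasper has the fewest and is eliminated.
Round 2: Fairview 3, Avon 2. Fairview has a majority.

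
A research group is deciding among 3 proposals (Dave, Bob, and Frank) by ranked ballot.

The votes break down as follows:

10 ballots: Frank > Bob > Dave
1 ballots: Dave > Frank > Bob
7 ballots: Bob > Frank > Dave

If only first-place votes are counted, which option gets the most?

First-place vote totals:
  Dave: 1
  Bob: 7
  Frank: 10
Frank has the most first-place votes.

Frank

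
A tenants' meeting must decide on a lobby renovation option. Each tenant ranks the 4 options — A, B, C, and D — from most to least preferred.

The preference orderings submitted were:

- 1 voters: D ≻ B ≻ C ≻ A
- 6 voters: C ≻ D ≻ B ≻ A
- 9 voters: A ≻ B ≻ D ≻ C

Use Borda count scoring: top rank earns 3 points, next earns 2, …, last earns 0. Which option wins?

A

Borda scores:
  A: 0 + 6·0 + 9·3 = 27
  B: 2 + 6·1 + 9·2 = 26
  C: 1 + 6·3 + 9·0 = 19
  D: 3 + 6·2 + 9·1 = 24
A has the highest total.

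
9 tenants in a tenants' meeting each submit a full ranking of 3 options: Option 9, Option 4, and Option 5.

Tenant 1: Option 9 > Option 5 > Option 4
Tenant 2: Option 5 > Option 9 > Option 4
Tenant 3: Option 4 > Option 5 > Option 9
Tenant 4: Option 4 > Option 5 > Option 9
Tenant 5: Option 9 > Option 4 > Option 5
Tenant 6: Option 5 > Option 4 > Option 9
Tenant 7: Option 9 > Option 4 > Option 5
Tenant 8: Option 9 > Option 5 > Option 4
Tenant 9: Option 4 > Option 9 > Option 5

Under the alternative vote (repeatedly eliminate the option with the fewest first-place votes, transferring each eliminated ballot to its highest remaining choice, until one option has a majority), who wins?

Round 1: Option 9 4, Option 4 3, Option 5 2. Option 5 has the fewest and is eliminated.
Round 2: Option 9 5, Option 4 4. Option 9 has a majority.

Option 9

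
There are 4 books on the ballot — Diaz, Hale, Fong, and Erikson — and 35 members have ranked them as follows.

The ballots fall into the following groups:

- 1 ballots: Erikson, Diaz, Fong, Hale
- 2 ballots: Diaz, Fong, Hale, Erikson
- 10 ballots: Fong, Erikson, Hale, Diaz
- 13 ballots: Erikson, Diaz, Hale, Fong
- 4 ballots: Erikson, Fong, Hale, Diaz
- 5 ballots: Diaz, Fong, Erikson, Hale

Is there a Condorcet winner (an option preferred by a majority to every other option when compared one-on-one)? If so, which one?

Head-to-head results (35 voters total):
Diaz vs Hale: Diaz wins 21–14.
Diaz vs Fong: Diaz wins 21–14.
Diaz vs Erikson: Erikson wins 28–7.
Hale vs Fong: Fong wins 22–13.
Hale vs Erikson: Erikson wins 33–2.
Fong vs Erikson: Erikson wins 18–17.
Erikson beats each rival — Diaz (28–7), Hale (33–2), Fong (18–17) — so Erikson is the Condorcet winner.

Erikson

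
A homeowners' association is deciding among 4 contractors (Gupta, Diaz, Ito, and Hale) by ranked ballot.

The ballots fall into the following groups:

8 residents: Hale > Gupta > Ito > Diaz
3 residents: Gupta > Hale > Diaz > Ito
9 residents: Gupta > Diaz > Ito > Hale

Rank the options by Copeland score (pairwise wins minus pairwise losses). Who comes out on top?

Pairwise results:
  Gupta vs Diaz: Gupta wins 20–0.
  Gupta vs Ito: Gupta wins 20–0.
  Gupta vs Hale: Gupta wins 12–8.
  Diaz vs Ito: Diaz wins 12–8.
  Diaz vs Hale: Hale wins 11–9.
  Ito vs Hale: Hale wins 11–9.
Copeland scores (wins − losses):
  Gupta: 3 − 0 = 3
  Diaz: 1 − 2 = -1
  Ito: 0 − 3 = -3
  Hale: 2 − 1 = 1
Gupta has the best Copeland score.

Gupta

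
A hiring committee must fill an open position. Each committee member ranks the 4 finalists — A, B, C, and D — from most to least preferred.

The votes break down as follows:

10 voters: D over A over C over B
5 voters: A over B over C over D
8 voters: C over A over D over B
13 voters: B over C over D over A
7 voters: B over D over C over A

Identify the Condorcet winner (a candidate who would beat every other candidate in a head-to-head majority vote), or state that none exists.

There is no Condorcet winner

Head-to-head results (43 voters total):
A vs B: A wins 23–20.
A vs C: C wins 28–15.
A vs D: D wins 30–13.
B vs C: B wins 25–18.
B vs D: B wins 25–18.
C vs D: C wins 26–17.
No candidate beats all others: A beats B beats C beats A, a majority cycle.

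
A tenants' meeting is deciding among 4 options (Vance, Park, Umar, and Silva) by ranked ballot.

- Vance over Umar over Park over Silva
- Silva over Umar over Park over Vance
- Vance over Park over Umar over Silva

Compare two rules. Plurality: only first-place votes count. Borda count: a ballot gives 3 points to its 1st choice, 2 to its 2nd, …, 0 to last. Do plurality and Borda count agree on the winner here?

Yes

Plurality first-place counts: Vance 2, Park 0, Umar 0, Silva 1 → Vance.
Borda totals: Vance 6, Park 4, Umar 5, Silva 3 → Vance.
The two rules agree on Vance.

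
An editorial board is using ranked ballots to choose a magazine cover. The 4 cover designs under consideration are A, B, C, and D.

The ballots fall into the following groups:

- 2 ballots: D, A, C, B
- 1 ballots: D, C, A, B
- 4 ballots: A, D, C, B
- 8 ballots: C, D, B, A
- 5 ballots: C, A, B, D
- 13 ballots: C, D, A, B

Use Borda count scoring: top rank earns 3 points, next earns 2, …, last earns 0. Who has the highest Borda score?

Borda scores:
  A: 2·2 + 1 + 4·3 + 8·0 + 5·2 + 13·1 = 40
  B: 2·0 + 0 + 4·0 + 8·1 + 5·1 + 13·0 = 13
  C: 2·1 + 2 + 4·1 + 8·3 + 5·3 + 13·3 = 86
  D: 2·3 + 3 + 4·2 + 8·2 + 5·0 + 13·2 = 59
C has the highest total.

C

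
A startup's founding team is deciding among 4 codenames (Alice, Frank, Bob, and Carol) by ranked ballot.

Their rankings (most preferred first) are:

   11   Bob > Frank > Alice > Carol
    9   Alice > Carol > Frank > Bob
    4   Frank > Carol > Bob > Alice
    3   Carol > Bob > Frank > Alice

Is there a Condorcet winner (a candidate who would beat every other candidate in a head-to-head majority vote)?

Head-to-head results (27 voters total):
Alice vs Frank: Frank wins 18–9.
Alice vs Bob: Bob wins 18–9.
Alice vs Carol: Alice wins 20–7.
Frank vs Bob: Bob wins 14–13.
Frank vs Carol: Frank wins 15–12.
Bob vs Carol: Carol wins 16–11.
No candidate beats all others: Alice beats Carol beats Bob beats Alice, a majority cycle.

No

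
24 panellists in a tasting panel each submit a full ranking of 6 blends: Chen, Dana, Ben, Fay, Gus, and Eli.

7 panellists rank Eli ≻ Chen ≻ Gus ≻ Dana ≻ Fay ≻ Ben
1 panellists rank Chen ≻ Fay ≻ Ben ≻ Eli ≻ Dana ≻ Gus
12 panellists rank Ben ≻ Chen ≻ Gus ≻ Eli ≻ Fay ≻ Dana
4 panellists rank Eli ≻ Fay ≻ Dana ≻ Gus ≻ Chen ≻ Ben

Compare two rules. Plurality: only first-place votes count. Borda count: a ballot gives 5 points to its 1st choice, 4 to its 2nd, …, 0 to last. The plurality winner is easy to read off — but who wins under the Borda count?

Plurality first-place counts: Chen 1, Dana 0, Ben 12, Fay 0, Gus 0, Eli 11 → Ben.
Borda totals: Chen 85, Dana 27, Ben 63, Fay 39, Gus 65, Eli 81 → Chen.

Chen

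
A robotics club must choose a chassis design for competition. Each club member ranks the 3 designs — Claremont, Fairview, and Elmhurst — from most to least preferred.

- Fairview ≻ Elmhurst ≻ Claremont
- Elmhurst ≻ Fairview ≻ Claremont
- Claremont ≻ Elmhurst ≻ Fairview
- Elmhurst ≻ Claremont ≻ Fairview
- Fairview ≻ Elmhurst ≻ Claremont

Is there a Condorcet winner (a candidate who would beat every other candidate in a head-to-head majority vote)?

Head-to-head results (5 voters total):
Claremont vs Fairview: Fairview wins 3–2.
Claremont vs Elmhurst: Elmhurst wins 4–1.
Fairview vs Elmhurst: Elmhurst wins 3–2.
Elmhurst beats each rival — Claremont (4–1), Fairview (3–2) — so Elmhurst is the Condorcet winner.

Yes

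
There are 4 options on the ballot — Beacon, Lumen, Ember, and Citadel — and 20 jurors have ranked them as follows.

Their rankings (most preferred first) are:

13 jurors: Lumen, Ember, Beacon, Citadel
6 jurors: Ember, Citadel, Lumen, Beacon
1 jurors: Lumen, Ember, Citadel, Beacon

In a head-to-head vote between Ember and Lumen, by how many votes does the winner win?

Ballots ranking Ember above Lumen: 6.
Ballots ranking Lumen above Ember: 13+1 = 14.
Lumen wins 14–6, a margin of 8.

8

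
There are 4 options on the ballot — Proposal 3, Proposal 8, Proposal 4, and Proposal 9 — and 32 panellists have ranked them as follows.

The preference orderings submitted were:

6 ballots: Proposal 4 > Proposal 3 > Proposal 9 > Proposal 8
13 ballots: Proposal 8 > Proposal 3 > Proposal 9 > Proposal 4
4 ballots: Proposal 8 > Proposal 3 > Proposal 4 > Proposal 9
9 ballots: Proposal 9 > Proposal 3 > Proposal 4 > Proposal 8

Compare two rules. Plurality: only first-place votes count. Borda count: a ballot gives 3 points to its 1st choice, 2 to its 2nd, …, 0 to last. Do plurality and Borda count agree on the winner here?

Plurality first-place counts: Proposal 3 0, Proposal 8 17, Proposal 4 6, Proposal 9 9 → Proposal 8.
Borda totals: Proposal 3 64, Proposal 8 51, Proposal 4 31, Proposal 9 46 → Proposal 3.
The two rules disagree: plurality picks Proposal 8, Borda picks Proposal 3.

No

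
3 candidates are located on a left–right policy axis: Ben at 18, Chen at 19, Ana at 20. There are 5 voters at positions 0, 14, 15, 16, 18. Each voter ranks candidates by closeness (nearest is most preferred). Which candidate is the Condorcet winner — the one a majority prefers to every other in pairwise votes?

Ben

With single-peaked preferences on a line, the Condorcet winner is the candidate closest to the median voter.
The median voter (position 15) is closest to Ben at 18.
Check: Ben vs Chen — voters closer to Ben: 5 of 5.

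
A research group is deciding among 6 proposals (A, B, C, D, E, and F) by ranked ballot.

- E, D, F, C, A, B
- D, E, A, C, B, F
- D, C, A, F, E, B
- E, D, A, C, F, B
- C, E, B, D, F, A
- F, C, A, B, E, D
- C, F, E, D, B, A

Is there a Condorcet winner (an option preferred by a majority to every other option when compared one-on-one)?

Head-to-head results (7 voters total):
A vs B: A wins 5–2.
A vs C: C wins 5–2.
A vs D: D wins 6–1.
A vs E: E wins 5–2.
A vs F: F wins 4–3.
B vs C: C wins 7–0.
B vs D: D wins 5–2.
B vs E: E wins 6–1.
B vs F: F wins 5–2.
C vs D: D wins 4–3.
C vs E: C wins 4–3.
C vs F: C wins 5–2.
D vs E: E wins 5–2.
D vs F: D wins 5–2.
E vs F: E wins 4–3.
No candidate beats all others: C beats E beats D beats C, a majority cycle.

No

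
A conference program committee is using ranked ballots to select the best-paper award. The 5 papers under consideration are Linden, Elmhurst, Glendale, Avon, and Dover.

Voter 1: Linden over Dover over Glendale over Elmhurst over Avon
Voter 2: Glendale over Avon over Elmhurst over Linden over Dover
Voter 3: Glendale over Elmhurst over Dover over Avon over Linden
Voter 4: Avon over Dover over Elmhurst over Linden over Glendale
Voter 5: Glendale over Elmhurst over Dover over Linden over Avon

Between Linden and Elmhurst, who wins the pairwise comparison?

Ballots ranking Linden above Elmhurst: 1.
Ballots ranking Elmhurst above Linden: 4.
Elmhurst wins the head-to-head, 4–1.

Elmhurst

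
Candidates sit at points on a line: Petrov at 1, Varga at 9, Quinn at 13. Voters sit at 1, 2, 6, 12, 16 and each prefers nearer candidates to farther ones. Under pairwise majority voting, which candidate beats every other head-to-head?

With single-peaked preferences on a line, the Condorcet winner is the candidate closest to the median voter.
The median voter (position 6) is closest to Varga at 9.
Check: Varga vs Quinn — voters closer to Varga: 3 of 5.

Varga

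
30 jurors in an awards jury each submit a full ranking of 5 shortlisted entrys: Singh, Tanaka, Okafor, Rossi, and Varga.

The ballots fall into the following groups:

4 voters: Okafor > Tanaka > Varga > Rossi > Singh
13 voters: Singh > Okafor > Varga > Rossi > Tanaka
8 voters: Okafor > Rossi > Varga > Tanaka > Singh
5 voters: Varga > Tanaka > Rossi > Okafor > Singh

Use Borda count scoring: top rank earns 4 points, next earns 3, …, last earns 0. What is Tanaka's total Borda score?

35

Borda scores:
  Singh: 4·0 + 13·4 + 8·0 + 5·0 = 52
  Tanaka: 4·3 + 13·0 + 8·1 + 5·3 = 35
  Okafor: 4·4 + 13·3 + 8·4 + 5·1 = 92
  Rossi: 4·1 + 13·1 + 8·3 + 5·2 = 51
  Varga: 4·2 + 13·2 + 8·2 + 5·4 = 70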